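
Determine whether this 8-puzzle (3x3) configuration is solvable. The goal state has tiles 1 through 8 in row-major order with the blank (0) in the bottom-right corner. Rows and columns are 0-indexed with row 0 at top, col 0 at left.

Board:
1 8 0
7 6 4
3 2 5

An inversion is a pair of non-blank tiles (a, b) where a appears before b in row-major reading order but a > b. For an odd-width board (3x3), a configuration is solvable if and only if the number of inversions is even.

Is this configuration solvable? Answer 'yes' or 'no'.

Inversions (pairs i<j in row-major order where tile[i] > tile[j] > 0): 18
18 is even, so the puzzle is solvable.

Answer: yes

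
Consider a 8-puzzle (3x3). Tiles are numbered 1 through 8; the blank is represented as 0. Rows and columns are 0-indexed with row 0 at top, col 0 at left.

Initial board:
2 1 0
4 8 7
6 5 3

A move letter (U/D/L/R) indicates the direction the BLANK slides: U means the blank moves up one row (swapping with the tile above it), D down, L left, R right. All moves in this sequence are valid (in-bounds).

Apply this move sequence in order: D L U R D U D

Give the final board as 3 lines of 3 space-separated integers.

Answer: 2 7 8
4 1 0
6 5 3

Derivation:
After move 1 (D):
2 1 7
4 8 0
6 5 3

After move 2 (L):
2 1 7
4 0 8
6 5 3

After move 3 (U):
2 0 7
4 1 8
6 5 3

After move 4 (R):
2 7 0
4 1 8
6 5 3

After move 5 (D):
2 7 8
4 1 0
6 5 3

After move 6 (U):
2 7 0
4 1 8
6 5 3

After move 7 (D):
2 7 8
4 1 0
6 5 3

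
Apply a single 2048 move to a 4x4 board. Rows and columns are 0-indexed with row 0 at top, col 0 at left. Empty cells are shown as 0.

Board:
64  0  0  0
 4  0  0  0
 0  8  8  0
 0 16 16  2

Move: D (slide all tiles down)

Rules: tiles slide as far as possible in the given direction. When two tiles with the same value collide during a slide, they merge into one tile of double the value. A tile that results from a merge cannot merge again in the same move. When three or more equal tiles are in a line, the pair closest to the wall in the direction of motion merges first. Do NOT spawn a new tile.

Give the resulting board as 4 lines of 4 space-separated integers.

Slide down:
col 0: [64, 4, 0, 0] -> [0, 0, 64, 4]
col 1: [0, 0, 8, 16] -> [0, 0, 8, 16]
col 2: [0, 0, 8, 16] -> [0, 0, 8, 16]
col 3: [0, 0, 0, 2] -> [0, 0, 0, 2]

Answer:  0  0  0  0
 0  0  0  0
64  8  8  0
 4 16 16  2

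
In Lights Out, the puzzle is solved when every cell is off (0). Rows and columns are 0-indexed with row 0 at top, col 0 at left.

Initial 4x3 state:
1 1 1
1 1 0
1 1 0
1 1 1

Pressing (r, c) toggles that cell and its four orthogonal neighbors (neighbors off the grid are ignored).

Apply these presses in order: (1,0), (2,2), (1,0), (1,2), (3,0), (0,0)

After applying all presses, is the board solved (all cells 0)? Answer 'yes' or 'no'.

After press 1 at (1,0):
0 1 1
0 0 0
0 1 0
1 1 1

After press 2 at (2,2):
0 1 1
0 0 1
0 0 1
1 1 0

After press 3 at (1,0):
1 1 1
1 1 1
1 0 1
1 1 0

After press 4 at (1,2):
1 1 0
1 0 0
1 0 0
1 1 0

After press 5 at (3,0):
1 1 0
1 0 0
0 0 0
0 0 0

After press 6 at (0,0):
0 0 0
0 0 0
0 0 0
0 0 0

Lights still on: 0

Answer: yes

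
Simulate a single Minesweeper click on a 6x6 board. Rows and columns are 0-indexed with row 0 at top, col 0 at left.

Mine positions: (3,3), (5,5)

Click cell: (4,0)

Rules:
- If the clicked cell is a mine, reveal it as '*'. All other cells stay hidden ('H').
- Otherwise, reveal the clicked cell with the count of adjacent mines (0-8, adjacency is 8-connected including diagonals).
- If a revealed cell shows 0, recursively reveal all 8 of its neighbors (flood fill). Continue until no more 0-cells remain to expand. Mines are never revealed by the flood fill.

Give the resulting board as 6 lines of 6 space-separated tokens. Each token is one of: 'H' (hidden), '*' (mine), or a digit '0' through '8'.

0 0 0 0 0 0
0 0 0 0 0 0
0 0 1 1 1 0
0 0 1 H 1 0
0 0 1 1 2 1
0 0 0 0 1 H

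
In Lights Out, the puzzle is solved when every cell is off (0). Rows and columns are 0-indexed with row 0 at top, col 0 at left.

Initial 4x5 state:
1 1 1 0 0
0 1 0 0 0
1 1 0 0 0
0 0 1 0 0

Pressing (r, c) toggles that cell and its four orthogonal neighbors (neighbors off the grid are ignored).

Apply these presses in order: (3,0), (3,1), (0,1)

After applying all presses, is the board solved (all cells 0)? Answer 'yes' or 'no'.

After press 1 at (3,0):
1 1 1 0 0
0 1 0 0 0
0 1 0 0 0
1 1 1 0 0

After press 2 at (3,1):
1 1 1 0 0
0 1 0 0 0
0 0 0 0 0
0 0 0 0 0

After press 3 at (0,1):
0 0 0 0 0
0 0 0 0 0
0 0 0 0 0
0 0 0 0 0

Lights still on: 0

Answer: yes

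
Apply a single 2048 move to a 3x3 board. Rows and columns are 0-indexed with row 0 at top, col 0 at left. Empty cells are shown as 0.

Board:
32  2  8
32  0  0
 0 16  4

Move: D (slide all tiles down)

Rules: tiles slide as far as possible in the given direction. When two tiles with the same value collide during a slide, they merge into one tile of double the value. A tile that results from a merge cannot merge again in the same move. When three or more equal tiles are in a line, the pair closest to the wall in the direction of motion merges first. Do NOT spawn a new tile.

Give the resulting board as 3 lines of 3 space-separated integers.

Slide down:
col 0: [32, 32, 0] -> [0, 0, 64]
col 1: [2, 0, 16] -> [0, 2, 16]
col 2: [8, 0, 4] -> [0, 8, 4]

Answer:  0  0  0
 0  2  8
64 16  4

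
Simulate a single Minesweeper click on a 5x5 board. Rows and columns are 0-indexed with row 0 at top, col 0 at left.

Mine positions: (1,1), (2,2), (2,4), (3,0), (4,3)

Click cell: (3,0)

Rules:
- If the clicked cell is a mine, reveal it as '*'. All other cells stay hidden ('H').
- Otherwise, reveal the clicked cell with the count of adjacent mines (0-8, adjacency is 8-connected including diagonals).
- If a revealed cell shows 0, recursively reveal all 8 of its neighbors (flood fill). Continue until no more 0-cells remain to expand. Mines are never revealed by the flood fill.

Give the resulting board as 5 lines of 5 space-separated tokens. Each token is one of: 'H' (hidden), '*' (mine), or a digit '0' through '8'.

H H H H H
H H H H H
H H H H H
* H H H H
H H H H H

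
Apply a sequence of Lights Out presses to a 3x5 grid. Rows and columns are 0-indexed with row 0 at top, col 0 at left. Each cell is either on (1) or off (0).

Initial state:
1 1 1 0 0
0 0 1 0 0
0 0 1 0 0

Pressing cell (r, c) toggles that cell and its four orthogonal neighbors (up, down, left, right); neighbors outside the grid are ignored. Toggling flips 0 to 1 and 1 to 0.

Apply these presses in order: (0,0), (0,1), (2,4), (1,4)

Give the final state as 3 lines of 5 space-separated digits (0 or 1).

Answer: 1 1 0 0 1
1 1 1 1 0
0 0 1 1 0

Derivation:
After press 1 at (0,0):
0 0 1 0 0
1 0 1 0 0
0 0 1 0 0

After press 2 at (0,1):
1 1 0 0 0
1 1 1 0 0
0 0 1 0 0

After press 3 at (2,4):
1 1 0 0 0
1 1 1 0 1
0 0 1 1 1

After press 4 at (1,4):
1 1 0 0 1
1 1 1 1 0
0 0 1 1 0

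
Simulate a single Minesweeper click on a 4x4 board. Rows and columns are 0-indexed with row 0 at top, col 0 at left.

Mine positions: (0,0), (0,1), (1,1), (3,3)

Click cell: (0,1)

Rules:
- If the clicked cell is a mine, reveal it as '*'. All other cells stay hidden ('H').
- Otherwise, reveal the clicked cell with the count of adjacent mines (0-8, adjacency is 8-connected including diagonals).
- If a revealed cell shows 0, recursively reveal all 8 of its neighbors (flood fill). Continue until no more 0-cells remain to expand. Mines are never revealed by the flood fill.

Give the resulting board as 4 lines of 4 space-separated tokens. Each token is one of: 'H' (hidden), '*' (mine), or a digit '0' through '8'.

H * H H
H H H H
H H H H
H H H H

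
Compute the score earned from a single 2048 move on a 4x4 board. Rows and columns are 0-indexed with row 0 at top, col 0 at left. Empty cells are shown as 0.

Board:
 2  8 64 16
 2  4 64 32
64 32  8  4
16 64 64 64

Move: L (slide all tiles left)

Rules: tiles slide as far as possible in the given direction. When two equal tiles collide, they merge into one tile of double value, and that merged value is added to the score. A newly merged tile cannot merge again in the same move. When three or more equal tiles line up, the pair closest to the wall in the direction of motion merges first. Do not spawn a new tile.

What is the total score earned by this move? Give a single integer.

Answer: 128

Derivation:
Slide left:
row 0: [2, 8, 64, 16] -> [2, 8, 64, 16]  score +0 (running 0)
row 1: [2, 4, 64, 32] -> [2, 4, 64, 32]  score +0 (running 0)
row 2: [64, 32, 8, 4] -> [64, 32, 8, 4]  score +0 (running 0)
row 3: [16, 64, 64, 64] -> [16, 128, 64, 0]  score +128 (running 128)
Board after move:
  2   8  64  16
  2   4  64  32
 64  32   8   4
 16 128  64   0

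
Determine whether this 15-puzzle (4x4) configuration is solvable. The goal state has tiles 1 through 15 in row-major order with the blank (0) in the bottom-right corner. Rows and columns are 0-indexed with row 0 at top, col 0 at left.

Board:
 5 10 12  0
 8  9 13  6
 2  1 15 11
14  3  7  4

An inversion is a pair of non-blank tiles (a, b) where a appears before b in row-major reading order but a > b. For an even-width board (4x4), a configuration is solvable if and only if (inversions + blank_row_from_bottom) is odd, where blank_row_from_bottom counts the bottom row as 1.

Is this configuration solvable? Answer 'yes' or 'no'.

Answer: yes

Derivation:
Inversions: 57
Blank is in row 0 (0-indexed from top), which is row 4 counting from the bottom (bottom = 1).
57 + 4 = 61, which is odd, so the puzzle is solvable.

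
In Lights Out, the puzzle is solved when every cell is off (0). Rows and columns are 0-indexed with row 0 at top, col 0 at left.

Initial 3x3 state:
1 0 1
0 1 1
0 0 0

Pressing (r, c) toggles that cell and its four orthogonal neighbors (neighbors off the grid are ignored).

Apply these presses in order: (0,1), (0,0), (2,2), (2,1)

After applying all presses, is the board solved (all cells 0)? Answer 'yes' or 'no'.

After press 1 at (0,1):
0 1 0
0 0 1
0 0 0

After press 2 at (0,0):
1 0 0
1 0 1
0 0 0

After press 3 at (2,2):
1 0 0
1 0 0
0 1 1

After press 4 at (2,1):
1 0 0
1 1 0
1 0 0

Lights still on: 4

Answer: no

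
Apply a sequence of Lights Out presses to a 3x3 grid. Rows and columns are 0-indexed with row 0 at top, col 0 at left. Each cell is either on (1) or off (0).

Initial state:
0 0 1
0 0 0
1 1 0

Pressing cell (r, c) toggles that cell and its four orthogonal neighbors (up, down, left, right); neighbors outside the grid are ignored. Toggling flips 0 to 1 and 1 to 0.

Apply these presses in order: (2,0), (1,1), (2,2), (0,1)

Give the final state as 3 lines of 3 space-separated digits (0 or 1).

Answer: 1 0 0
0 0 0
0 0 1

Derivation:
After press 1 at (2,0):
0 0 1
1 0 0
0 0 0

After press 2 at (1,1):
0 1 1
0 1 1
0 1 0

After press 3 at (2,2):
0 1 1
0 1 0
0 0 1

After press 4 at (0,1):
1 0 0
0 0 0
0 0 1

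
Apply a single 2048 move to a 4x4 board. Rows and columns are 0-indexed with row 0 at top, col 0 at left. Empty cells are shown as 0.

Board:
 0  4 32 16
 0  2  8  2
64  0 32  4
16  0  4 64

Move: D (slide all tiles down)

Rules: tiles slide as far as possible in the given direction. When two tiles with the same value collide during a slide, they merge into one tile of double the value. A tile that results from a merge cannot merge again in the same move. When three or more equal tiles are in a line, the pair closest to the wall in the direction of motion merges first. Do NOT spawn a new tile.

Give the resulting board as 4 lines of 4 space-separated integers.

Slide down:
col 0: [0, 0, 64, 16] -> [0, 0, 64, 16]
col 1: [4, 2, 0, 0] -> [0, 0, 4, 2]
col 2: [32, 8, 32, 4] -> [32, 8, 32, 4]
col 3: [16, 2, 4, 64] -> [16, 2, 4, 64]

Answer:  0  0 32 16
 0  0  8  2
64  4 32  4
16  2  4 64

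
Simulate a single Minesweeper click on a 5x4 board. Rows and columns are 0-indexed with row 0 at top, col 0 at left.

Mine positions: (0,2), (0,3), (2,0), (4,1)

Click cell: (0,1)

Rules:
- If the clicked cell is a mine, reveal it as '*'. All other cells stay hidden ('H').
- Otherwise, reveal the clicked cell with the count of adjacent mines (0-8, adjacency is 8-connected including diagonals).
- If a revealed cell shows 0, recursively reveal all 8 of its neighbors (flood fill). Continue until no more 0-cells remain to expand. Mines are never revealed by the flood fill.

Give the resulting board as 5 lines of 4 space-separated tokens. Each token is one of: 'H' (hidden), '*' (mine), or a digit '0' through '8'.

H 1 H H
H H H H
H H H H
H H H H
H H H H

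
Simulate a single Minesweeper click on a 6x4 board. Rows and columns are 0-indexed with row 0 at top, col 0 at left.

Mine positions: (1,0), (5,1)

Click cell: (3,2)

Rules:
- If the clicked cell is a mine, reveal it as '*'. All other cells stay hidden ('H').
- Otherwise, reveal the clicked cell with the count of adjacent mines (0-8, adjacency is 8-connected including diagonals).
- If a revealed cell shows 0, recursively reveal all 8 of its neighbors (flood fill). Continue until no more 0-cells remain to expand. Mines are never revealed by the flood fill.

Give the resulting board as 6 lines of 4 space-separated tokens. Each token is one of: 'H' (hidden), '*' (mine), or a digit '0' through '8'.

H 1 0 0
H 1 0 0
1 1 0 0
0 0 0 0
1 1 1 0
H H 1 0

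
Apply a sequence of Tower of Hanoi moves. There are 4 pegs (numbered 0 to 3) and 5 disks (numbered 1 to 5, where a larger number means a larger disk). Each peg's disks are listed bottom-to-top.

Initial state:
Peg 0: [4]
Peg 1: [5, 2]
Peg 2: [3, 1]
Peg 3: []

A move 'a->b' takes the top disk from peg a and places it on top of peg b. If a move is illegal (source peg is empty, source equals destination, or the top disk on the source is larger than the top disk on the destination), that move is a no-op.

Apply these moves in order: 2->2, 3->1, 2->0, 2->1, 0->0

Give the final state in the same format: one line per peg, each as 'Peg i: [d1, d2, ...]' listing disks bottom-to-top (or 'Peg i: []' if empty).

Answer: Peg 0: [4, 1]
Peg 1: [5, 2]
Peg 2: [3]
Peg 3: []

Derivation:
After move 1 (2->2):
Peg 0: [4]
Peg 1: [5, 2]
Peg 2: [3, 1]
Peg 3: []

After move 2 (3->1):
Peg 0: [4]
Peg 1: [5, 2]
Peg 2: [3, 1]
Peg 3: []

After move 3 (2->0):
Peg 0: [4, 1]
Peg 1: [5, 2]
Peg 2: [3]
Peg 3: []

After move 4 (2->1):
Peg 0: [4, 1]
Peg 1: [5, 2]
Peg 2: [3]
Peg 3: []

After move 5 (0->0):
Peg 0: [4, 1]
Peg 1: [5, 2]
Peg 2: [3]
Peg 3: []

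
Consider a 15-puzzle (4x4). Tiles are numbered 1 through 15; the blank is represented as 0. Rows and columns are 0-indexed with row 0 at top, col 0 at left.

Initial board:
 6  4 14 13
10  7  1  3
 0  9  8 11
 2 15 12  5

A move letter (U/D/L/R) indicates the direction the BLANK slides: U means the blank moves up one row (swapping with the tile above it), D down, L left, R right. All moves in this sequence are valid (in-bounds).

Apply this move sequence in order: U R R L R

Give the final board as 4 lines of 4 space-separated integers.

Answer:  6  4 14 13
 7  1  0  3
10  9  8 11
 2 15 12  5

Derivation:
After move 1 (U):
 6  4 14 13
 0  7  1  3
10  9  8 11
 2 15 12  5

After move 2 (R):
 6  4 14 13
 7  0  1  3
10  9  8 11
 2 15 12  5

After move 3 (R):
 6  4 14 13
 7  1  0  3
10  9  8 11
 2 15 12  5

After move 4 (L):
 6  4 14 13
 7  0  1  3
10  9  8 11
 2 15 12  5

After move 5 (R):
 6  4 14 13
 7  1  0  3
10  9  8 11
 2 15 12  5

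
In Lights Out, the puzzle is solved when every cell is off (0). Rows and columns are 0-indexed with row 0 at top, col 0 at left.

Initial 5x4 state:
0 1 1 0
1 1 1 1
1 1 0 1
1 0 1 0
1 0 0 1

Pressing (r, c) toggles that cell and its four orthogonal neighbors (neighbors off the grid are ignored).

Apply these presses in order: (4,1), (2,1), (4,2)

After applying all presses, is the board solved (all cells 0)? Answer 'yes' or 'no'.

Answer: no

Derivation:
After press 1 at (4,1):
0 1 1 0
1 1 1 1
1 1 0 1
1 1 1 0
0 1 1 1

After press 2 at (2,1):
0 1 1 0
1 0 1 1
0 0 1 1
1 0 1 0
0 1 1 1

After press 3 at (4,2):
0 1 1 0
1 0 1 1
0 0 1 1
1 0 0 0
0 0 0 0

Lights still on: 8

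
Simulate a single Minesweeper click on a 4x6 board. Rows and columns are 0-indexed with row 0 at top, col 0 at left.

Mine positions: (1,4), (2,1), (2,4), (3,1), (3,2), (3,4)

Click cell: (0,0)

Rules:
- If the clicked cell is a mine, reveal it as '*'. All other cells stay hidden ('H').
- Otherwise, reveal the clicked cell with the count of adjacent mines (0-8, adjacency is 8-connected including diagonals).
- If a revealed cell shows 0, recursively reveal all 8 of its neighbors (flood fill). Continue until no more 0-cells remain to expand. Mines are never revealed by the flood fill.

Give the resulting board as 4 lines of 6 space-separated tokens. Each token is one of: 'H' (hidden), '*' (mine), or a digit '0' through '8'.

0 0 0 1 H H
1 1 1 2 H H
H H H H H H
H H H H H H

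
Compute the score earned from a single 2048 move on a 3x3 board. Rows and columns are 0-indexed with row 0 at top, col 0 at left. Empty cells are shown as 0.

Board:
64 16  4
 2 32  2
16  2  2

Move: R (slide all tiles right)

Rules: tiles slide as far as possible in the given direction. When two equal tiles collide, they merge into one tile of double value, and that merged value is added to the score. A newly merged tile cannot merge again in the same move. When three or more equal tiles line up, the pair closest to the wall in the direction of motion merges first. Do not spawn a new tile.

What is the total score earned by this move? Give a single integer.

Slide right:
row 0: [64, 16, 4] -> [64, 16, 4]  score +0 (running 0)
row 1: [2, 32, 2] -> [2, 32, 2]  score +0 (running 0)
row 2: [16, 2, 2] -> [0, 16, 4]  score +4 (running 4)
Board after move:
64 16  4
 2 32  2
 0 16  4

Answer: 4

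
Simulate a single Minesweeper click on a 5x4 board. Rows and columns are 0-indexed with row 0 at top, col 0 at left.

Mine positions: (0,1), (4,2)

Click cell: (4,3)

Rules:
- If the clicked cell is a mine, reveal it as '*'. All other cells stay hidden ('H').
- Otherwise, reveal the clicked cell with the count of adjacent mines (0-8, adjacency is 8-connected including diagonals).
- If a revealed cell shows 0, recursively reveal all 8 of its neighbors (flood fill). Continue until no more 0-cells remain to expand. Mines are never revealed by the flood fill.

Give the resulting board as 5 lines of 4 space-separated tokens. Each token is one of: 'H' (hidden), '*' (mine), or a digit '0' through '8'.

H H H H
H H H H
H H H H
H H H H
H H H 1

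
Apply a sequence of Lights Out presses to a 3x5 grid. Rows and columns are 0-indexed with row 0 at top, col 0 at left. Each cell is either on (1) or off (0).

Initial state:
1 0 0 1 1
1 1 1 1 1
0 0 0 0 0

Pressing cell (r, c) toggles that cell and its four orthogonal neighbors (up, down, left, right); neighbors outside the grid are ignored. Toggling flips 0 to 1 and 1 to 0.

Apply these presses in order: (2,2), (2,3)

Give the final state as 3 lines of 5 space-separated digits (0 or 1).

Answer: 1 0 0 1 1
1 1 0 0 1
0 1 0 0 1

Derivation:
After press 1 at (2,2):
1 0 0 1 1
1 1 0 1 1
0 1 1 1 0

After press 2 at (2,3):
1 0 0 1 1
1 1 0 0 1
0 1 0 0 1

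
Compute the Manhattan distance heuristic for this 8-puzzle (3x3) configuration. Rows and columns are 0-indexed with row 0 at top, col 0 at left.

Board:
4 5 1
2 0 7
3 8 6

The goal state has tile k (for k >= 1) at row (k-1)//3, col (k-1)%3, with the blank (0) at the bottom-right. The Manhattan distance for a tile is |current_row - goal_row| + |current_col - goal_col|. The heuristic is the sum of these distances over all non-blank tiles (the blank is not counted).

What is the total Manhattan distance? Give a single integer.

Tile 4: at (0,0), goal (1,0), distance |0-1|+|0-0| = 1
Tile 5: at (0,1), goal (1,1), distance |0-1|+|1-1| = 1
Tile 1: at (0,2), goal (0,0), distance |0-0|+|2-0| = 2
Tile 2: at (1,0), goal (0,1), distance |1-0|+|0-1| = 2
Tile 7: at (1,2), goal (2,0), distance |1-2|+|2-0| = 3
Tile 3: at (2,0), goal (0,2), distance |2-0|+|0-2| = 4
Tile 8: at (2,1), goal (2,1), distance |2-2|+|1-1| = 0
Tile 6: at (2,2), goal (1,2), distance |2-1|+|2-2| = 1
Sum: 1 + 1 + 2 + 2 + 3 + 4 + 0 + 1 = 14

Answer: 14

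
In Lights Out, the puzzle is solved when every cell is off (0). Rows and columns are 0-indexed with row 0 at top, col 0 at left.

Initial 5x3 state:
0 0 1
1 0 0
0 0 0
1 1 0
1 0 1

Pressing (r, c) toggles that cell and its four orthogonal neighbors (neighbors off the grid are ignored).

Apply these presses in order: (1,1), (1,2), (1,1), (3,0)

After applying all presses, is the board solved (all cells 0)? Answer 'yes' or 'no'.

Answer: no

Derivation:
After press 1 at (1,1):
0 1 1
0 1 1
0 1 0
1 1 0
1 0 1

After press 2 at (1,2):
0 1 0
0 0 0
0 1 1
1 1 0
1 0 1

After press 3 at (1,1):
0 0 0
1 1 1
0 0 1
1 1 0
1 0 1

After press 4 at (3,0):
0 0 0
1 1 1
1 0 1
0 0 0
0 0 1

Lights still on: 6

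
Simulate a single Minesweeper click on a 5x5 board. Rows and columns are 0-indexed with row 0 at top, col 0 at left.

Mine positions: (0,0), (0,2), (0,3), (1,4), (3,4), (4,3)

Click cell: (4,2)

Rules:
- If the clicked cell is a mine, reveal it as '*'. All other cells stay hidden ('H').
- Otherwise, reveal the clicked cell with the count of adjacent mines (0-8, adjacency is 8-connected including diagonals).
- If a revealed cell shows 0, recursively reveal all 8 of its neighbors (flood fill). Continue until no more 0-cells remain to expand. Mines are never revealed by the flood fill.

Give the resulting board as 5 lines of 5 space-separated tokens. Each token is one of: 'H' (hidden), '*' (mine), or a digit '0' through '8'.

H H H H H
H H H H H
H H H H H
H H H H H
H H 1 H H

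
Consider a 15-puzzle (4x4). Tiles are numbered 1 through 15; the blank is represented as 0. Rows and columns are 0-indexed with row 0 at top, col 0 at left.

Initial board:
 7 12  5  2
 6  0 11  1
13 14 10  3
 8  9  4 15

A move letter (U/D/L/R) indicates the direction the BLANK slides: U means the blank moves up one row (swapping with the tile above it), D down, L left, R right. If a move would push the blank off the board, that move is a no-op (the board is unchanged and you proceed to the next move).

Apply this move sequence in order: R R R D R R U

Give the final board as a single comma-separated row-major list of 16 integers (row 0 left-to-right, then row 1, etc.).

After move 1 (R):
 7 12  5  2
 6 11  0  1
13 14 10  3
 8  9  4 15

After move 2 (R):
 7 12  5  2
 6 11  1  0
13 14 10  3
 8  9  4 15

After move 3 (R):
 7 12  5  2
 6 11  1  0
13 14 10  3
 8  9  4 15

After move 4 (D):
 7 12  5  2
 6 11  1  3
13 14 10  0
 8  9  4 15

After move 5 (R):
 7 12  5  2
 6 11  1  3
13 14 10  0
 8  9  4 15

After move 6 (R):
 7 12  5  2
 6 11  1  3
13 14 10  0
 8  9  4 15

After move 7 (U):
 7 12  5  2
 6 11  1  0
13 14 10  3
 8  9  4 15

Answer: 7, 12, 5, 2, 6, 11, 1, 0, 13, 14, 10, 3, 8, 9, 4, 15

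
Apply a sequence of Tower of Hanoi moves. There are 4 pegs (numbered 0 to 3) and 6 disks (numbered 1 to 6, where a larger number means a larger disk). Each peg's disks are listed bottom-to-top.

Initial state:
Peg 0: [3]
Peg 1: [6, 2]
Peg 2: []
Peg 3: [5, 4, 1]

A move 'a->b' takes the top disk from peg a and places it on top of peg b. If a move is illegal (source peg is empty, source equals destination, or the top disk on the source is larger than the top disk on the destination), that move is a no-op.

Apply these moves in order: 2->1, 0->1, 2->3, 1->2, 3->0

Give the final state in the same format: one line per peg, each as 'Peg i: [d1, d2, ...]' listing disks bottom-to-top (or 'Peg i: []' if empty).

Answer: Peg 0: [3, 1]
Peg 1: [6]
Peg 2: [2]
Peg 3: [5, 4]

Derivation:
After move 1 (2->1):
Peg 0: [3]
Peg 1: [6, 2]
Peg 2: []
Peg 3: [5, 4, 1]

After move 2 (0->1):
Peg 0: [3]
Peg 1: [6, 2]
Peg 2: []
Peg 3: [5, 4, 1]

After move 3 (2->3):
Peg 0: [3]
Peg 1: [6, 2]
Peg 2: []
Peg 3: [5, 4, 1]

After move 4 (1->2):
Peg 0: [3]
Peg 1: [6]
Peg 2: [2]
Peg 3: [5, 4, 1]

After move 5 (3->0):
Peg 0: [3, 1]
Peg 1: [6]
Peg 2: [2]
Peg 3: [5, 4]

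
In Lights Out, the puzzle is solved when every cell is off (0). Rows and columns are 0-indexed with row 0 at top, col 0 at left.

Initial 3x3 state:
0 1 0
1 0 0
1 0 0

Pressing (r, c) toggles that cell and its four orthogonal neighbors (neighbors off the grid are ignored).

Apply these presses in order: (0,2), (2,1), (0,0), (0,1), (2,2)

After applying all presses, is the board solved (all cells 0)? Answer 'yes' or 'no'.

Answer: yes

Derivation:
After press 1 at (0,2):
0 0 1
1 0 1
1 0 0

After press 2 at (2,1):
0 0 1
1 1 1
0 1 1

After press 3 at (0,0):
1 1 1
0 1 1
0 1 1

After press 4 at (0,1):
0 0 0
0 0 1
0 1 1

After press 5 at (2,2):
0 0 0
0 0 0
0 0 0

Lights still on: 0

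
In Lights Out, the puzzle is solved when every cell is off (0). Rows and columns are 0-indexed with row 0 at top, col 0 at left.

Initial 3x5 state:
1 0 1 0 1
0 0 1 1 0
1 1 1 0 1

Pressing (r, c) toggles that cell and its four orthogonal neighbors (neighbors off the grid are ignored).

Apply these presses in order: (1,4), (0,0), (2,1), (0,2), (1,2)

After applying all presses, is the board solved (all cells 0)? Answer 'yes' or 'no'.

Answer: no

Derivation:
After press 1 at (1,4):
1 0 1 0 0
0 0 1 0 1
1 1 1 0 0

After press 2 at (0,0):
0 1 1 0 0
1 0 1 0 1
1 1 1 0 0

After press 3 at (2,1):
0 1 1 0 0
1 1 1 0 1
0 0 0 0 0

After press 4 at (0,2):
0 0 0 1 0
1 1 0 0 1
0 0 0 0 0

After press 5 at (1,2):
0 0 1 1 0
1 0 1 1 1
0 0 1 0 0

Lights still on: 7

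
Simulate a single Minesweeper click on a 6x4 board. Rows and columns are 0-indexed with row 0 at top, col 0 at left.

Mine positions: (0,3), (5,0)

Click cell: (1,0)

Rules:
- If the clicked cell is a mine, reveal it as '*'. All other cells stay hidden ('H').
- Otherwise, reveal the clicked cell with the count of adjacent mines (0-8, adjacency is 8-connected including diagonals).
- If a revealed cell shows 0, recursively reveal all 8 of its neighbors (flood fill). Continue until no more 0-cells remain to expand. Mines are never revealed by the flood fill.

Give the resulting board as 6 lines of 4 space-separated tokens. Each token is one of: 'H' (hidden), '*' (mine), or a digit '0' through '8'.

0 0 1 H
0 0 1 1
0 0 0 0
0 0 0 0
1 1 0 0
H 1 0 0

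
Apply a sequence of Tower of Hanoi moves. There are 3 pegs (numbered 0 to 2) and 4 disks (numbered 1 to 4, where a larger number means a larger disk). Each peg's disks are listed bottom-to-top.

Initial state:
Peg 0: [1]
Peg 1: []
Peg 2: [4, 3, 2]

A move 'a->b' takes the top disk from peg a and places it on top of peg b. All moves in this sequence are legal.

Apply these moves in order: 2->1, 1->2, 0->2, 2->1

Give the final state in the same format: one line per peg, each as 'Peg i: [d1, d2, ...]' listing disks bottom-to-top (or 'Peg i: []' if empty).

After move 1 (2->1):
Peg 0: [1]
Peg 1: [2]
Peg 2: [4, 3]

After move 2 (1->2):
Peg 0: [1]
Peg 1: []
Peg 2: [4, 3, 2]

After move 3 (0->2):
Peg 0: []
Peg 1: []
Peg 2: [4, 3, 2, 1]

After move 4 (2->1):
Peg 0: []
Peg 1: [1]
Peg 2: [4, 3, 2]

Answer: Peg 0: []
Peg 1: [1]
Peg 2: [4, 3, 2]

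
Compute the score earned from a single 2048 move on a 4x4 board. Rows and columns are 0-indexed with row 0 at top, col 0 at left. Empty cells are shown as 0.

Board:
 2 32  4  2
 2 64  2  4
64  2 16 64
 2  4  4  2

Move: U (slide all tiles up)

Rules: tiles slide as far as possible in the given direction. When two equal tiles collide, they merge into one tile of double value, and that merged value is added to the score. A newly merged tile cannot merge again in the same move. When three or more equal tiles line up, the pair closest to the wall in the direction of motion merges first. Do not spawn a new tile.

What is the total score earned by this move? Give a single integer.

Answer: 4

Derivation:
Slide up:
col 0: [2, 2, 64, 2] -> [4, 64, 2, 0]  score +4 (running 4)
col 1: [32, 64, 2, 4] -> [32, 64, 2, 4]  score +0 (running 4)
col 2: [4, 2, 16, 4] -> [4, 2, 16, 4]  score +0 (running 4)
col 3: [2, 4, 64, 2] -> [2, 4, 64, 2]  score +0 (running 4)
Board after move:
 4 32  4  2
64 64  2  4
 2  2 16 64
 0  4  4  2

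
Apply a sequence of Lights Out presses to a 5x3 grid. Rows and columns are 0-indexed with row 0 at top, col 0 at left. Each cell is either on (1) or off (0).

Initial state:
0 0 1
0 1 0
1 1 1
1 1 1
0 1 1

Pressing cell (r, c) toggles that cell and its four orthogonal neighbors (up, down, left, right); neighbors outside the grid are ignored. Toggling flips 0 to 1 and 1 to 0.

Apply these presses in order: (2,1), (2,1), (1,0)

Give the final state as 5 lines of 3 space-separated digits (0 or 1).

Answer: 1 0 1
1 0 0
0 1 1
1 1 1
0 1 1

Derivation:
After press 1 at (2,1):
0 0 1
0 0 0
0 0 0
1 0 1
0 1 1

After press 2 at (2,1):
0 0 1
0 1 0
1 1 1
1 1 1
0 1 1

After press 3 at (1,0):
1 0 1
1 0 0
0 1 1
1 1 1
0 1 1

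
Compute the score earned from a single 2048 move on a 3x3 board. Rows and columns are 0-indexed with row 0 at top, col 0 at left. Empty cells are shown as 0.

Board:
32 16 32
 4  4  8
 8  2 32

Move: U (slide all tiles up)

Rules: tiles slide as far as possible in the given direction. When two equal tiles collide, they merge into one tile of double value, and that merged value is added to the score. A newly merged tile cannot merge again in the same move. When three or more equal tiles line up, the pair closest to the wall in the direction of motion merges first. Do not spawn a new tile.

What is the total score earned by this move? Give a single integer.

Answer: 0

Derivation:
Slide up:
col 0: [32, 4, 8] -> [32, 4, 8]  score +0 (running 0)
col 1: [16, 4, 2] -> [16, 4, 2]  score +0 (running 0)
col 2: [32, 8, 32] -> [32, 8, 32]  score +0 (running 0)
Board after move:
32 16 32
 4  4  8
 8  2 32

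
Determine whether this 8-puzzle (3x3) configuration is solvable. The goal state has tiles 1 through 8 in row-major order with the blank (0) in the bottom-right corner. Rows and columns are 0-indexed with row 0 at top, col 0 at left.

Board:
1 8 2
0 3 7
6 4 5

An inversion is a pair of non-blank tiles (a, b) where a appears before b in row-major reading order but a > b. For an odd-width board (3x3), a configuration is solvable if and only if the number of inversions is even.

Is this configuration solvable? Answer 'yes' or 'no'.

Answer: no

Derivation:
Inversions (pairs i<j in row-major order where tile[i] > tile[j] > 0): 11
11 is odd, so the puzzle is not solvable.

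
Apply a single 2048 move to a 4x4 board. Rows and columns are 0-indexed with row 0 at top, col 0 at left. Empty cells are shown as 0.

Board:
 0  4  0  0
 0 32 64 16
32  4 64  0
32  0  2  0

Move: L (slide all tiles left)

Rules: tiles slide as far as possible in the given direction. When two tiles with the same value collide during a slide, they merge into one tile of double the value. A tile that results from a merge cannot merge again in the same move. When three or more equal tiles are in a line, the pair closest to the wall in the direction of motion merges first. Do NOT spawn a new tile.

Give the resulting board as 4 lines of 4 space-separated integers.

Answer:  4  0  0  0
32 64 16  0
32  4 64  0
32  2  0  0

Derivation:
Slide left:
row 0: [0, 4, 0, 0] -> [4, 0, 0, 0]
row 1: [0, 32, 64, 16] -> [32, 64, 16, 0]
row 2: [32, 4, 64, 0] -> [32, 4, 64, 0]
row 3: [32, 0, 2, 0] -> [32, 2, 0, 0]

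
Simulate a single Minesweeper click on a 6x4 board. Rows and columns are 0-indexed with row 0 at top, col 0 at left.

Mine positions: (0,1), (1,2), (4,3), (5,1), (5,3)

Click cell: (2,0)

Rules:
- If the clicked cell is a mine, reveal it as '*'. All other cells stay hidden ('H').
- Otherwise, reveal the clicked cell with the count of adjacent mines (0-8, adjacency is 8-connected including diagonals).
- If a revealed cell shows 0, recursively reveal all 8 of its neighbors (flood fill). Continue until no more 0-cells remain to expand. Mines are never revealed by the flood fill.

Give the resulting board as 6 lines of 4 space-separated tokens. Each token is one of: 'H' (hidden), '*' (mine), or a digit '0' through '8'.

H H H H
1 2 H H
0 1 1 H
0 0 1 H
1 1 3 H
H H H H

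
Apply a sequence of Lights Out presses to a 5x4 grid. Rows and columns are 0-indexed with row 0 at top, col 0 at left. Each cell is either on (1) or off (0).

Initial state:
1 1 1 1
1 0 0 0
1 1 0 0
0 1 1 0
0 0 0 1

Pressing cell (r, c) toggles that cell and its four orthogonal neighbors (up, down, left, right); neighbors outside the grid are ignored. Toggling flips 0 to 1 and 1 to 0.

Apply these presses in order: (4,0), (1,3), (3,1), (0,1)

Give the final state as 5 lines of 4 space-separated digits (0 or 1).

After press 1 at (4,0):
1 1 1 1
1 0 0 0
1 1 0 0
1 1 1 0
1 1 0 1

After press 2 at (1,3):
1 1 1 0
1 0 1 1
1 1 0 1
1 1 1 0
1 1 0 1

After press 3 at (3,1):
1 1 1 0
1 0 1 1
1 0 0 1
0 0 0 0
1 0 0 1

After press 4 at (0,1):
0 0 0 0
1 1 1 1
1 0 0 1
0 0 0 0
1 0 0 1

Answer: 0 0 0 0
1 1 1 1
1 0 0 1
0 0 0 0
1 0 0 1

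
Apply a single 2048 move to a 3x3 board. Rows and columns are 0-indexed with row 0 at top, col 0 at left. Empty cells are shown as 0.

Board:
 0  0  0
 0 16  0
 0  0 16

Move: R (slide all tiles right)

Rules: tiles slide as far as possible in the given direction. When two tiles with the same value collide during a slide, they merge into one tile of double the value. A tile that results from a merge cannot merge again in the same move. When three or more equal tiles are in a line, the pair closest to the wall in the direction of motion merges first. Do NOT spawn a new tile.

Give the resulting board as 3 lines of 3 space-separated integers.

Answer:  0  0  0
 0  0 16
 0  0 16

Derivation:
Slide right:
row 0: [0, 0, 0] -> [0, 0, 0]
row 1: [0, 16, 0] -> [0, 0, 16]
row 2: [0, 0, 16] -> [0, 0, 16]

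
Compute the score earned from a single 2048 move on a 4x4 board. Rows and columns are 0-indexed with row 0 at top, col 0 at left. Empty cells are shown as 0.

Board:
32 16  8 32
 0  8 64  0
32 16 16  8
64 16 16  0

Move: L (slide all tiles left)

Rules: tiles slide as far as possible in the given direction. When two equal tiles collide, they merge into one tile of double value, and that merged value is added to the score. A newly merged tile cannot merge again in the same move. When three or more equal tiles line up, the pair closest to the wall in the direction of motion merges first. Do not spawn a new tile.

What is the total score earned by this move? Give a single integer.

Answer: 64

Derivation:
Slide left:
row 0: [32, 16, 8, 32] -> [32, 16, 8, 32]  score +0 (running 0)
row 1: [0, 8, 64, 0] -> [8, 64, 0, 0]  score +0 (running 0)
row 2: [32, 16, 16, 8] -> [32, 32, 8, 0]  score +32 (running 32)
row 3: [64, 16, 16, 0] -> [64, 32, 0, 0]  score +32 (running 64)
Board after move:
32 16  8 32
 8 64  0  0
32 32  8  0
64 32  0  0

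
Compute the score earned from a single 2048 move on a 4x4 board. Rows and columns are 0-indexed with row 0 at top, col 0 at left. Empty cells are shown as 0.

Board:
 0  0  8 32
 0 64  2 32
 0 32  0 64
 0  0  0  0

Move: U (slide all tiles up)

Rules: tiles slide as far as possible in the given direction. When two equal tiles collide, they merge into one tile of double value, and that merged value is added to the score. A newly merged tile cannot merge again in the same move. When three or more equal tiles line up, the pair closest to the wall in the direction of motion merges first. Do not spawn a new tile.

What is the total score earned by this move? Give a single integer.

Slide up:
col 0: [0, 0, 0, 0] -> [0, 0, 0, 0]  score +0 (running 0)
col 1: [0, 64, 32, 0] -> [64, 32, 0, 0]  score +0 (running 0)
col 2: [8, 2, 0, 0] -> [8, 2, 0, 0]  score +0 (running 0)
col 3: [32, 32, 64, 0] -> [64, 64, 0, 0]  score +64 (running 64)
Board after move:
 0 64  8 64
 0 32  2 64
 0  0  0  0
 0  0  0  0

Answer: 64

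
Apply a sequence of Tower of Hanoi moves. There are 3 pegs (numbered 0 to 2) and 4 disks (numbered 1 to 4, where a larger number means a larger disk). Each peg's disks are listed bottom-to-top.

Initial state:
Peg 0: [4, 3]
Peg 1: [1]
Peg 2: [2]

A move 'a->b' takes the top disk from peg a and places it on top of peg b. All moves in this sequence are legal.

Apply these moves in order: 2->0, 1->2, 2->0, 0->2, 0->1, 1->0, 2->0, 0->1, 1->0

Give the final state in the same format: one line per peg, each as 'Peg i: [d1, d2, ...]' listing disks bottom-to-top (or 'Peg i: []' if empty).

After move 1 (2->0):
Peg 0: [4, 3, 2]
Peg 1: [1]
Peg 2: []

After move 2 (1->2):
Peg 0: [4, 3, 2]
Peg 1: []
Peg 2: [1]

After move 3 (2->0):
Peg 0: [4, 3, 2, 1]
Peg 1: []
Peg 2: []

After move 4 (0->2):
Peg 0: [4, 3, 2]
Peg 1: []
Peg 2: [1]

After move 5 (0->1):
Peg 0: [4, 3]
Peg 1: [2]
Peg 2: [1]

After move 6 (1->0):
Peg 0: [4, 3, 2]
Peg 1: []
Peg 2: [1]

After move 7 (2->0):
Peg 0: [4, 3, 2, 1]
Peg 1: []
Peg 2: []

After move 8 (0->1):
Peg 0: [4, 3, 2]
Peg 1: [1]
Peg 2: []

After move 9 (1->0):
Peg 0: [4, 3, 2, 1]
Peg 1: []
Peg 2: []

Answer: Peg 0: [4, 3, 2, 1]
Peg 1: []
Peg 2: []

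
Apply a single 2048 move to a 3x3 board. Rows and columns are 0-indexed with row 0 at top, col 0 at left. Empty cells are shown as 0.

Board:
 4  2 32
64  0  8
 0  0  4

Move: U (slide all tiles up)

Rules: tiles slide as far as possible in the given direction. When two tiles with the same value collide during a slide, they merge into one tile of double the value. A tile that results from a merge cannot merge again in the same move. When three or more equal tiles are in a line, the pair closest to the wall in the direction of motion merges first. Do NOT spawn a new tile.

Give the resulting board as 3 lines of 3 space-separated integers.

Slide up:
col 0: [4, 64, 0] -> [4, 64, 0]
col 1: [2, 0, 0] -> [2, 0, 0]
col 2: [32, 8, 4] -> [32, 8, 4]

Answer:  4  2 32
64  0  8
 0  0  4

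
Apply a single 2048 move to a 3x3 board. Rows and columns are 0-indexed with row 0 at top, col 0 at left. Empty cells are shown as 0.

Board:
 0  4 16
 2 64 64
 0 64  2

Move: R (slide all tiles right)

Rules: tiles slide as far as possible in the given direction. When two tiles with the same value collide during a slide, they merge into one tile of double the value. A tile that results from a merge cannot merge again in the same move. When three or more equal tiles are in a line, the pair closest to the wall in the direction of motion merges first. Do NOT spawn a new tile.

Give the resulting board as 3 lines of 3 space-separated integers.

Slide right:
row 0: [0, 4, 16] -> [0, 4, 16]
row 1: [2, 64, 64] -> [0, 2, 128]
row 2: [0, 64, 2] -> [0, 64, 2]

Answer:   0   4  16
  0   2 128
  0  64   2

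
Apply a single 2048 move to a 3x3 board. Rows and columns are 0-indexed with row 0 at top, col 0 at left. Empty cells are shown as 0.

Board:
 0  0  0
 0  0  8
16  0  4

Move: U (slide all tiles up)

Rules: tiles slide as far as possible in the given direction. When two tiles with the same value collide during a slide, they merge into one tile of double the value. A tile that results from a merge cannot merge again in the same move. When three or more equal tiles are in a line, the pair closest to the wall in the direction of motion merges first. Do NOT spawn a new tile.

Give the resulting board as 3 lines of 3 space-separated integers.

Answer: 16  0  8
 0  0  4
 0  0  0

Derivation:
Slide up:
col 0: [0, 0, 16] -> [16, 0, 0]
col 1: [0, 0, 0] -> [0, 0, 0]
col 2: [0, 8, 4] -> [8, 4, 0]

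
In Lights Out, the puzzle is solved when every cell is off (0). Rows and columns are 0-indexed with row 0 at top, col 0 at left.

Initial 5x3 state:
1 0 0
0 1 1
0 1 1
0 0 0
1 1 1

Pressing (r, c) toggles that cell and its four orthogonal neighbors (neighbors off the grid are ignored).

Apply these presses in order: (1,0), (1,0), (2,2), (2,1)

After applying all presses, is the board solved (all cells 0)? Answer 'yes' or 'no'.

Answer: no

Derivation:
After press 1 at (1,0):
0 0 0
1 0 1
1 1 1
0 0 0
1 1 1

After press 2 at (1,0):
1 0 0
0 1 1
0 1 1
0 0 0
1 1 1

After press 3 at (2,2):
1 0 0
0 1 0
0 0 0
0 0 1
1 1 1

After press 4 at (2,1):
1 0 0
0 0 0
1 1 1
0 1 1
1 1 1

Lights still on: 9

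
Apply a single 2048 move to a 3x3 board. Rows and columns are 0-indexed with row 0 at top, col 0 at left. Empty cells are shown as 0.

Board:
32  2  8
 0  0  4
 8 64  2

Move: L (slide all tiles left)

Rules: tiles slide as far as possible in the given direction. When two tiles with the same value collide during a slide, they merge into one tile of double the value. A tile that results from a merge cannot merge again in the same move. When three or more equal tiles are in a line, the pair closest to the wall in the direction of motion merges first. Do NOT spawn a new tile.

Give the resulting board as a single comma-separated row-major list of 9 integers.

Answer: 32, 2, 8, 4, 0, 0, 8, 64, 2

Derivation:
Slide left:
row 0: [32, 2, 8] -> [32, 2, 8]
row 1: [0, 0, 4] -> [4, 0, 0]
row 2: [8, 64, 2] -> [8, 64, 2]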